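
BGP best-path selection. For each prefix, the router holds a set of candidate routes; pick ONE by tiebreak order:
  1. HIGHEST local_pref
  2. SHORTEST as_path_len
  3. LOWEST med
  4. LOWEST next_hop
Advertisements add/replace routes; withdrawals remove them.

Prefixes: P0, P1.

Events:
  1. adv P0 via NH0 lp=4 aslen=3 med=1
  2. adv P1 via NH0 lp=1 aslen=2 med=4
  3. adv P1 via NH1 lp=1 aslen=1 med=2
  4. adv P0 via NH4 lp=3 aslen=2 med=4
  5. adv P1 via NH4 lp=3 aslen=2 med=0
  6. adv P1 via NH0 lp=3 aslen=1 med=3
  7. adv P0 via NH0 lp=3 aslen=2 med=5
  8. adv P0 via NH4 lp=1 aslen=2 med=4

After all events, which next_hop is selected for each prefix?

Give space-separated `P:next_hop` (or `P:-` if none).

Answer: P0:NH0 P1:NH0

Derivation:
Op 1: best P0=NH0 P1=-
Op 2: best P0=NH0 P1=NH0
Op 3: best P0=NH0 P1=NH1
Op 4: best P0=NH0 P1=NH1
Op 5: best P0=NH0 P1=NH4
Op 6: best P0=NH0 P1=NH0
Op 7: best P0=NH4 P1=NH0
Op 8: best P0=NH0 P1=NH0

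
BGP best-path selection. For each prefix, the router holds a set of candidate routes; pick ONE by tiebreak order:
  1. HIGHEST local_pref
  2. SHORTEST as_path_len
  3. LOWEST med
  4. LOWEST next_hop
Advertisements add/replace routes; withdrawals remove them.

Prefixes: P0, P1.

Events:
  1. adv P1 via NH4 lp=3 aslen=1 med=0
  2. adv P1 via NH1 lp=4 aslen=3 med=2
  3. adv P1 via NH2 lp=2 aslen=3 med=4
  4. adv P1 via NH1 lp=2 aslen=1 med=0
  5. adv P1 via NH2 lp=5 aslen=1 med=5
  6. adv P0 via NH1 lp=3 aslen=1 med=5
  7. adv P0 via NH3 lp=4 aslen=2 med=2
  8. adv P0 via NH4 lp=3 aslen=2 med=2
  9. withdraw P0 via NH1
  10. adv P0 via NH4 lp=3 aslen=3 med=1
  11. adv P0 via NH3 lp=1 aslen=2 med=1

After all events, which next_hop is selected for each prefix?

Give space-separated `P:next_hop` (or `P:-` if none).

Answer: P0:NH4 P1:NH2

Derivation:
Op 1: best P0=- P1=NH4
Op 2: best P0=- P1=NH1
Op 3: best P0=- P1=NH1
Op 4: best P0=- P1=NH4
Op 5: best P0=- P1=NH2
Op 6: best P0=NH1 P1=NH2
Op 7: best P0=NH3 P1=NH2
Op 8: best P0=NH3 P1=NH2
Op 9: best P0=NH3 P1=NH2
Op 10: best P0=NH3 P1=NH2
Op 11: best P0=NH4 P1=NH2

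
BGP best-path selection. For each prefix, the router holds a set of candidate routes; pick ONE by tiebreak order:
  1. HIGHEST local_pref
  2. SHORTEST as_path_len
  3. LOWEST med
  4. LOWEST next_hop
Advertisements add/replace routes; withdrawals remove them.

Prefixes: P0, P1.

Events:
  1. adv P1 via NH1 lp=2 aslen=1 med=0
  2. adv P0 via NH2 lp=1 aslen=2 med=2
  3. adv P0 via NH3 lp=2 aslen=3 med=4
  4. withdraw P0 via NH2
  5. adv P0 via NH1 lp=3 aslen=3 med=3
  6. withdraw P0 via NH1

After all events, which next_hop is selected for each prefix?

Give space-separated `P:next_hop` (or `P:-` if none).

Answer: P0:NH3 P1:NH1

Derivation:
Op 1: best P0=- P1=NH1
Op 2: best P0=NH2 P1=NH1
Op 3: best P0=NH3 P1=NH1
Op 4: best P0=NH3 P1=NH1
Op 5: best P0=NH1 P1=NH1
Op 6: best P0=NH3 P1=NH1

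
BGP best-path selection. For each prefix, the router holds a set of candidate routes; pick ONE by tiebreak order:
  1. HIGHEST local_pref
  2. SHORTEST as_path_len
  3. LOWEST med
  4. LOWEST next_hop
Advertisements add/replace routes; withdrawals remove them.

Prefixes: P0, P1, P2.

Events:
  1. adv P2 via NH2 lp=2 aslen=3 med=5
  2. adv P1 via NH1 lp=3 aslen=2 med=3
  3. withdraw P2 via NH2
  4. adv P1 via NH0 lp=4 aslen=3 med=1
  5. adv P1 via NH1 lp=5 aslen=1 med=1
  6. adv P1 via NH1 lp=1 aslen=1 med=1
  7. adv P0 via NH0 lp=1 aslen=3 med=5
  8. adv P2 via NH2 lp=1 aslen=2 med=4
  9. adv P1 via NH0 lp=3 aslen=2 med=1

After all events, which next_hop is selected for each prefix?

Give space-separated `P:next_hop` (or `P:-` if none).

Answer: P0:NH0 P1:NH0 P2:NH2

Derivation:
Op 1: best P0=- P1=- P2=NH2
Op 2: best P0=- P1=NH1 P2=NH2
Op 3: best P0=- P1=NH1 P2=-
Op 4: best P0=- P1=NH0 P2=-
Op 5: best P0=- P1=NH1 P2=-
Op 6: best P0=- P1=NH0 P2=-
Op 7: best P0=NH0 P1=NH0 P2=-
Op 8: best P0=NH0 P1=NH0 P2=NH2
Op 9: best P0=NH0 P1=NH0 P2=NH2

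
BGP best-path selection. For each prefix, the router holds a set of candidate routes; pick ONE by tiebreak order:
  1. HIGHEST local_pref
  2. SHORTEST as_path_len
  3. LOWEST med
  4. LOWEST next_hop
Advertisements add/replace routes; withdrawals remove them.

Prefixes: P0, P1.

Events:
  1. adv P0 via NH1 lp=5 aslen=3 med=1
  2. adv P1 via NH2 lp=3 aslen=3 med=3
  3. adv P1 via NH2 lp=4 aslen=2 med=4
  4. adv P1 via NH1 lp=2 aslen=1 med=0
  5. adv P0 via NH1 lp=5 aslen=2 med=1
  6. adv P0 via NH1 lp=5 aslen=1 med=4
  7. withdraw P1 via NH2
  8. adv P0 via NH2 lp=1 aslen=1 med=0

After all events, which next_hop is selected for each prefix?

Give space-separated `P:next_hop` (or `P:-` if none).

Op 1: best P0=NH1 P1=-
Op 2: best P0=NH1 P1=NH2
Op 3: best P0=NH1 P1=NH2
Op 4: best P0=NH1 P1=NH2
Op 5: best P0=NH1 P1=NH2
Op 6: best P0=NH1 P1=NH2
Op 7: best P0=NH1 P1=NH1
Op 8: best P0=NH1 P1=NH1

Answer: P0:NH1 P1:NH1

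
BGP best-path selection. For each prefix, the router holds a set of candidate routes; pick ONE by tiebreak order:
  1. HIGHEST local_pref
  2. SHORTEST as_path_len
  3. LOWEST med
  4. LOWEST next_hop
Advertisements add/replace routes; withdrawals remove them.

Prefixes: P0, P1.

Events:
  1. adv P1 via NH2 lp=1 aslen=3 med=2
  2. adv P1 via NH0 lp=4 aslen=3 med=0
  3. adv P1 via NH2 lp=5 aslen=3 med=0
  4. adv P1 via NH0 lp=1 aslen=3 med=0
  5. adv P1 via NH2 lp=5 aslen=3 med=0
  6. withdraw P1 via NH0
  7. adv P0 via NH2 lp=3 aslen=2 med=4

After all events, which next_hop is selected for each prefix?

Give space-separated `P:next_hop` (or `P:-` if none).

Answer: P0:NH2 P1:NH2

Derivation:
Op 1: best P0=- P1=NH2
Op 2: best P0=- P1=NH0
Op 3: best P0=- P1=NH2
Op 4: best P0=- P1=NH2
Op 5: best P0=- P1=NH2
Op 6: best P0=- P1=NH2
Op 7: best P0=NH2 P1=NH2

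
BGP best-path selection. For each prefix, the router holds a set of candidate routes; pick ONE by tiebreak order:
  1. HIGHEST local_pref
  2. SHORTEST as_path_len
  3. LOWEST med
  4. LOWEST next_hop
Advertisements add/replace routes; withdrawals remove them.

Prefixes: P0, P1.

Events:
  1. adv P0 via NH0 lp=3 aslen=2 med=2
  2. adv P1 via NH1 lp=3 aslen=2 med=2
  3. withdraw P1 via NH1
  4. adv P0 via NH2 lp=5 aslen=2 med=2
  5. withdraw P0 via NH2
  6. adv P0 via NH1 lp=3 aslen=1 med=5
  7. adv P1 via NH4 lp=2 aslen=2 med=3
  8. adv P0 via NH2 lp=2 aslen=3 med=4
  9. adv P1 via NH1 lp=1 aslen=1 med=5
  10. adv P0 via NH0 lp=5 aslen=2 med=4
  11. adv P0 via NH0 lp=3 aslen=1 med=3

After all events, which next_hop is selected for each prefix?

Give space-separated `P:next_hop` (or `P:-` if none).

Op 1: best P0=NH0 P1=-
Op 2: best P0=NH0 P1=NH1
Op 3: best P0=NH0 P1=-
Op 4: best P0=NH2 P1=-
Op 5: best P0=NH0 P1=-
Op 6: best P0=NH1 P1=-
Op 7: best P0=NH1 P1=NH4
Op 8: best P0=NH1 P1=NH4
Op 9: best P0=NH1 P1=NH4
Op 10: best P0=NH0 P1=NH4
Op 11: best P0=NH0 P1=NH4

Answer: P0:NH0 P1:NH4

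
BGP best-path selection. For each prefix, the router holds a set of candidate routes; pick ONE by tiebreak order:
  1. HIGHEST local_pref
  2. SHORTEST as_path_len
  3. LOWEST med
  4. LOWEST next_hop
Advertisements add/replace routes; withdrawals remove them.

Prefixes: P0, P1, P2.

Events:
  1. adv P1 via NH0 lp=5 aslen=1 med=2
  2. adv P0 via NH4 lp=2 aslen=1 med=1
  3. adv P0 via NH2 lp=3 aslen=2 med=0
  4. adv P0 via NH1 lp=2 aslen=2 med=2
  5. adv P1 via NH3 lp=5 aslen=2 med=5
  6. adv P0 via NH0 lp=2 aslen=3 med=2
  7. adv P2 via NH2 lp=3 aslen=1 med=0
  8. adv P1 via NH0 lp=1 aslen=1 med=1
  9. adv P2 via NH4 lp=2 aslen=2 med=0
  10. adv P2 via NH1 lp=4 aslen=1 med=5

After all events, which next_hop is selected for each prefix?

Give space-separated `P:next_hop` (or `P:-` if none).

Answer: P0:NH2 P1:NH3 P2:NH1

Derivation:
Op 1: best P0=- P1=NH0 P2=-
Op 2: best P0=NH4 P1=NH0 P2=-
Op 3: best P0=NH2 P1=NH0 P2=-
Op 4: best P0=NH2 P1=NH0 P2=-
Op 5: best P0=NH2 P1=NH0 P2=-
Op 6: best P0=NH2 P1=NH0 P2=-
Op 7: best P0=NH2 P1=NH0 P2=NH2
Op 8: best P0=NH2 P1=NH3 P2=NH2
Op 9: best P0=NH2 P1=NH3 P2=NH2
Op 10: best P0=NH2 P1=NH3 P2=NH1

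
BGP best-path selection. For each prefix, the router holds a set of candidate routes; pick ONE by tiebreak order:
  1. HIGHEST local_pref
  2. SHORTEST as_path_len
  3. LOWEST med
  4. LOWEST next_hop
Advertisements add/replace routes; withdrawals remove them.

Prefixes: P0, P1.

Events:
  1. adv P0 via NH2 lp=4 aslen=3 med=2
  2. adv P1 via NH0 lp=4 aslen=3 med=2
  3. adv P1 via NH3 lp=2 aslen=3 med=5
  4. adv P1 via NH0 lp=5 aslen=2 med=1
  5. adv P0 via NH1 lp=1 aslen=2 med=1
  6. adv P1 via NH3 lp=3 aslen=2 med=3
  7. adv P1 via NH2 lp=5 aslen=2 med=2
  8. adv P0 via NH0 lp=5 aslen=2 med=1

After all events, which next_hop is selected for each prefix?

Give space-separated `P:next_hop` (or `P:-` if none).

Op 1: best P0=NH2 P1=-
Op 2: best P0=NH2 P1=NH0
Op 3: best P0=NH2 P1=NH0
Op 4: best P0=NH2 P1=NH0
Op 5: best P0=NH2 P1=NH0
Op 6: best P0=NH2 P1=NH0
Op 7: best P0=NH2 P1=NH0
Op 8: best P0=NH0 P1=NH0

Answer: P0:NH0 P1:NH0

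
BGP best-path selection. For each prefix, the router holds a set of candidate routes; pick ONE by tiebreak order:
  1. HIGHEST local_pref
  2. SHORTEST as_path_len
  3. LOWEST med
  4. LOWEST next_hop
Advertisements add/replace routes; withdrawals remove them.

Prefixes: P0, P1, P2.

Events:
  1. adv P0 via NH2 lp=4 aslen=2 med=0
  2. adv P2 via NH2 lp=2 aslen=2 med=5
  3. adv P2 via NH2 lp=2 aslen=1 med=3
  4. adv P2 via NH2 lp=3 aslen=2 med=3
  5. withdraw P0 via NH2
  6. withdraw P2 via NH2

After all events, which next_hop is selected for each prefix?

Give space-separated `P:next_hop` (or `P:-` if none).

Answer: P0:- P1:- P2:-

Derivation:
Op 1: best P0=NH2 P1=- P2=-
Op 2: best P0=NH2 P1=- P2=NH2
Op 3: best P0=NH2 P1=- P2=NH2
Op 4: best P0=NH2 P1=- P2=NH2
Op 5: best P0=- P1=- P2=NH2
Op 6: best P0=- P1=- P2=-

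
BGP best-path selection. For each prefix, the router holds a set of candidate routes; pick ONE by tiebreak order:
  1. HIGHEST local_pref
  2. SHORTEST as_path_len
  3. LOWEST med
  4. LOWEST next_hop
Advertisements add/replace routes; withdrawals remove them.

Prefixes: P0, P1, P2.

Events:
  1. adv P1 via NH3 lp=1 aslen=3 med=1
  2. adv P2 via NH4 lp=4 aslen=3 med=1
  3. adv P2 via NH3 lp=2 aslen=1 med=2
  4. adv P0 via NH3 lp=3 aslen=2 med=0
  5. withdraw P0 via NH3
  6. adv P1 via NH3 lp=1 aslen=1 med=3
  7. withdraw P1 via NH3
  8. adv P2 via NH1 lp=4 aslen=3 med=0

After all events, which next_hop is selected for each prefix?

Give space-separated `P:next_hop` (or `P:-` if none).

Answer: P0:- P1:- P2:NH1

Derivation:
Op 1: best P0=- P1=NH3 P2=-
Op 2: best P0=- P1=NH3 P2=NH4
Op 3: best P0=- P1=NH3 P2=NH4
Op 4: best P0=NH3 P1=NH3 P2=NH4
Op 5: best P0=- P1=NH3 P2=NH4
Op 6: best P0=- P1=NH3 P2=NH4
Op 7: best P0=- P1=- P2=NH4
Op 8: best P0=- P1=- P2=NH1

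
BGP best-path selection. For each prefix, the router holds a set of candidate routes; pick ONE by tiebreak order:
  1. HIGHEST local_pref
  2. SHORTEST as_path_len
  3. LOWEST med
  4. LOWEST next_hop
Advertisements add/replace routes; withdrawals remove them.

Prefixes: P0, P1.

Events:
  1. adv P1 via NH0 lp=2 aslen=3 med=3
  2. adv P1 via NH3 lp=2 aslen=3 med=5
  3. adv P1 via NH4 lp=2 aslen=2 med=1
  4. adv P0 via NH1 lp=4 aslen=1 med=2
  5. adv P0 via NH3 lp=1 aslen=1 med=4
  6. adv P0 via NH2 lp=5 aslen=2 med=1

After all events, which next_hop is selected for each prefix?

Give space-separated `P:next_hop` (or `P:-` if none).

Op 1: best P0=- P1=NH0
Op 2: best P0=- P1=NH0
Op 3: best P0=- P1=NH4
Op 4: best P0=NH1 P1=NH4
Op 5: best P0=NH1 P1=NH4
Op 6: best P0=NH2 P1=NH4

Answer: P0:NH2 P1:NH4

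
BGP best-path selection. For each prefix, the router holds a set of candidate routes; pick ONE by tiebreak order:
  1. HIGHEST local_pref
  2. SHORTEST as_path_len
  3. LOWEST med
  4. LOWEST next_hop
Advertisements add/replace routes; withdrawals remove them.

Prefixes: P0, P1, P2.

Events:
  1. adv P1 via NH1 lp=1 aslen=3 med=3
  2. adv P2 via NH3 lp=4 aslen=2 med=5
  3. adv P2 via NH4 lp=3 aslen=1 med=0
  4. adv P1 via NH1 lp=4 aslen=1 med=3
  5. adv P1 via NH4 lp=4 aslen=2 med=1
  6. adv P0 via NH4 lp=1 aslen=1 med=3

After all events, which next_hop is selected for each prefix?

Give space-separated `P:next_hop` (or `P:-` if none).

Op 1: best P0=- P1=NH1 P2=-
Op 2: best P0=- P1=NH1 P2=NH3
Op 3: best P0=- P1=NH1 P2=NH3
Op 4: best P0=- P1=NH1 P2=NH3
Op 5: best P0=- P1=NH1 P2=NH3
Op 6: best P0=NH4 P1=NH1 P2=NH3

Answer: P0:NH4 P1:NH1 P2:NH3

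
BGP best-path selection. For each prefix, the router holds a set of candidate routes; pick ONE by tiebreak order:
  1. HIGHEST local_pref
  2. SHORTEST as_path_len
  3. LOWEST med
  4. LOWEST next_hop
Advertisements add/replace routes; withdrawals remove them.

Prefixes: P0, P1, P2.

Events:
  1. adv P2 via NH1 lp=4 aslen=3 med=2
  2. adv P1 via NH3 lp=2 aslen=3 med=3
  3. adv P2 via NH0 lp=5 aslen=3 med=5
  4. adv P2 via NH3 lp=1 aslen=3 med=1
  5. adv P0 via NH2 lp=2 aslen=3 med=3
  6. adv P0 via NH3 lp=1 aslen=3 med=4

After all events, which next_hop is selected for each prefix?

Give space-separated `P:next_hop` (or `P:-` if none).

Op 1: best P0=- P1=- P2=NH1
Op 2: best P0=- P1=NH3 P2=NH1
Op 3: best P0=- P1=NH3 P2=NH0
Op 4: best P0=- P1=NH3 P2=NH0
Op 5: best P0=NH2 P1=NH3 P2=NH0
Op 6: best P0=NH2 P1=NH3 P2=NH0

Answer: P0:NH2 P1:NH3 P2:NH0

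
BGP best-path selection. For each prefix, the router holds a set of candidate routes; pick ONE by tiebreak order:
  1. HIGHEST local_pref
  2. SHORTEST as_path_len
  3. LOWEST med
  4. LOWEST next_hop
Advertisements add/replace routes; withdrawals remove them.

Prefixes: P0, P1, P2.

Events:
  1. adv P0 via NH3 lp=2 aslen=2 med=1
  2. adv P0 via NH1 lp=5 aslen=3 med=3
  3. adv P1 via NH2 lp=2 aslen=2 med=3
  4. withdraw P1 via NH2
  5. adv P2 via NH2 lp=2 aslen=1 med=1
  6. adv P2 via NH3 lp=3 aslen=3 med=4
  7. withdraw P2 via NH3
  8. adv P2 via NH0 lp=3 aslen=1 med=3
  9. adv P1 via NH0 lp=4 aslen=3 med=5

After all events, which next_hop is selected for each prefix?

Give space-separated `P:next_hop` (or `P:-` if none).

Op 1: best P0=NH3 P1=- P2=-
Op 2: best P0=NH1 P1=- P2=-
Op 3: best P0=NH1 P1=NH2 P2=-
Op 4: best P0=NH1 P1=- P2=-
Op 5: best P0=NH1 P1=- P2=NH2
Op 6: best P0=NH1 P1=- P2=NH3
Op 7: best P0=NH1 P1=- P2=NH2
Op 8: best P0=NH1 P1=- P2=NH0
Op 9: best P0=NH1 P1=NH0 P2=NH0

Answer: P0:NH1 P1:NH0 P2:NH0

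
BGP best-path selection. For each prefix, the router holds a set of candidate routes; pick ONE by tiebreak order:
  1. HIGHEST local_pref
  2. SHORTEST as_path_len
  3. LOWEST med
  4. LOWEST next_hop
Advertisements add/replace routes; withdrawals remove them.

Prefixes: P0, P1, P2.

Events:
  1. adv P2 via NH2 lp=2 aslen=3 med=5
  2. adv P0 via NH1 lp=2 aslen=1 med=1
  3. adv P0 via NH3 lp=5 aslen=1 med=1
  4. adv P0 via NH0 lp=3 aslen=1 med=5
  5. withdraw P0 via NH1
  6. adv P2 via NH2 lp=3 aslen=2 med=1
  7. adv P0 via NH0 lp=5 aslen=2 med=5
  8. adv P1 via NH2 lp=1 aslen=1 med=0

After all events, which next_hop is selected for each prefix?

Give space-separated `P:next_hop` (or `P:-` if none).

Op 1: best P0=- P1=- P2=NH2
Op 2: best P0=NH1 P1=- P2=NH2
Op 3: best P0=NH3 P1=- P2=NH2
Op 4: best P0=NH3 P1=- P2=NH2
Op 5: best P0=NH3 P1=- P2=NH2
Op 6: best P0=NH3 P1=- P2=NH2
Op 7: best P0=NH3 P1=- P2=NH2
Op 8: best P0=NH3 P1=NH2 P2=NH2

Answer: P0:NH3 P1:NH2 P2:NH2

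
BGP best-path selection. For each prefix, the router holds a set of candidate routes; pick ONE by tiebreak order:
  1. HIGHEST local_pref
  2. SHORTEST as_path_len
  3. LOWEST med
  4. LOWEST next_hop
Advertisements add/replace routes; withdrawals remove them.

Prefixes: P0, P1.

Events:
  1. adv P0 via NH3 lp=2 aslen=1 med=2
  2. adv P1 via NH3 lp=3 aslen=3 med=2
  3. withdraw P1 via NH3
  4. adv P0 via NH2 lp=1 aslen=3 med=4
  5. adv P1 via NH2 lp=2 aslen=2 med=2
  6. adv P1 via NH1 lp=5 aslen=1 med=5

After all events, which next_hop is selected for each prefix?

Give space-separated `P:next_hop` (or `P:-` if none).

Answer: P0:NH3 P1:NH1

Derivation:
Op 1: best P0=NH3 P1=-
Op 2: best P0=NH3 P1=NH3
Op 3: best P0=NH3 P1=-
Op 4: best P0=NH3 P1=-
Op 5: best P0=NH3 P1=NH2
Op 6: best P0=NH3 P1=NH1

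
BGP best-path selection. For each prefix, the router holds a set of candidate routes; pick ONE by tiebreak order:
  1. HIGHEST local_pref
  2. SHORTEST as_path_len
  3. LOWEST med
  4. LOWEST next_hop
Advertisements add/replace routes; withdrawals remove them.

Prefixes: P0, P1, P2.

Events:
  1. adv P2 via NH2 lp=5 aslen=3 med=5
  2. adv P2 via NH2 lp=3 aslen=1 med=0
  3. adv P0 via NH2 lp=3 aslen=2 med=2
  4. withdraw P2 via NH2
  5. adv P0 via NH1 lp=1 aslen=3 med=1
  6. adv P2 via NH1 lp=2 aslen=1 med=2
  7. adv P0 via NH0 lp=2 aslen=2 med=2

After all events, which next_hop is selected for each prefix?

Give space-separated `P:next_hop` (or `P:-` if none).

Answer: P0:NH2 P1:- P2:NH1

Derivation:
Op 1: best P0=- P1=- P2=NH2
Op 2: best P0=- P1=- P2=NH2
Op 3: best P0=NH2 P1=- P2=NH2
Op 4: best P0=NH2 P1=- P2=-
Op 5: best P0=NH2 P1=- P2=-
Op 6: best P0=NH2 P1=- P2=NH1
Op 7: best P0=NH2 P1=- P2=NH1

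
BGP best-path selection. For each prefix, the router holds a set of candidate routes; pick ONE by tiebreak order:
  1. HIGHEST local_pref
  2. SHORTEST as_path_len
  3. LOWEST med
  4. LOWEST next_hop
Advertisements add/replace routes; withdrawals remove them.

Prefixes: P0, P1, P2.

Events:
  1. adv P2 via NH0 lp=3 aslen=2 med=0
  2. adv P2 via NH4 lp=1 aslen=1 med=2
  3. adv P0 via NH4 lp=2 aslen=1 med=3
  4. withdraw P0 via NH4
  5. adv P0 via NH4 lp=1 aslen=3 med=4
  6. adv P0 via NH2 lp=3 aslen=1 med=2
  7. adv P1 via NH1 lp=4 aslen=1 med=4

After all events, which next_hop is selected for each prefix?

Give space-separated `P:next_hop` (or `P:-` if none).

Answer: P0:NH2 P1:NH1 P2:NH0

Derivation:
Op 1: best P0=- P1=- P2=NH0
Op 2: best P0=- P1=- P2=NH0
Op 3: best P0=NH4 P1=- P2=NH0
Op 4: best P0=- P1=- P2=NH0
Op 5: best P0=NH4 P1=- P2=NH0
Op 6: best P0=NH2 P1=- P2=NH0
Op 7: best P0=NH2 P1=NH1 P2=NH0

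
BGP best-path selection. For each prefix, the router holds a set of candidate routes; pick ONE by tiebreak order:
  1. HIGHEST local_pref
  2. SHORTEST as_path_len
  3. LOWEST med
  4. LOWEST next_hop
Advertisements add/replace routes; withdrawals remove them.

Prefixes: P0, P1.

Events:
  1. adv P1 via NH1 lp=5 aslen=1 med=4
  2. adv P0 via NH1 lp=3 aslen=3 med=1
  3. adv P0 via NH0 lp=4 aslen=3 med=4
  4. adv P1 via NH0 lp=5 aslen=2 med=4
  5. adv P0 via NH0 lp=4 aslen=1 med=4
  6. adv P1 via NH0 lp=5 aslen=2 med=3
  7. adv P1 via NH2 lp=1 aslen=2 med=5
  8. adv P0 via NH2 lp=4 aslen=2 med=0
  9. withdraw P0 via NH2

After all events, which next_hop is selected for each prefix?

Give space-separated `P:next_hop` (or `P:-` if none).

Answer: P0:NH0 P1:NH1

Derivation:
Op 1: best P0=- P1=NH1
Op 2: best P0=NH1 P1=NH1
Op 3: best P0=NH0 P1=NH1
Op 4: best P0=NH0 P1=NH1
Op 5: best P0=NH0 P1=NH1
Op 6: best P0=NH0 P1=NH1
Op 7: best P0=NH0 P1=NH1
Op 8: best P0=NH0 P1=NH1
Op 9: best P0=NH0 P1=NH1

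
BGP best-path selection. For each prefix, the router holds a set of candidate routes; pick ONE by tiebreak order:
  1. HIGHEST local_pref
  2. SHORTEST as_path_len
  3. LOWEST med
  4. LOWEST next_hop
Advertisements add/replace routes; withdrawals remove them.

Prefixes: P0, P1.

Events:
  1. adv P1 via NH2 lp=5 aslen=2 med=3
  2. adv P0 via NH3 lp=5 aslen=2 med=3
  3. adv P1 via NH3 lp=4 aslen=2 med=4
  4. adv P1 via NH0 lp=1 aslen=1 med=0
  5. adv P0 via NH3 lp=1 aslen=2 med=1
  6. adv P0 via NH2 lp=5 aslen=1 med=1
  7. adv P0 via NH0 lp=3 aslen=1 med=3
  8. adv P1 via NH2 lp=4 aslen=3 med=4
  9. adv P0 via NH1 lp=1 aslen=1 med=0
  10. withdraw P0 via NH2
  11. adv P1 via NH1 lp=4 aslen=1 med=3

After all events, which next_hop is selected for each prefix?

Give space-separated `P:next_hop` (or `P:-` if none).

Answer: P0:NH0 P1:NH1

Derivation:
Op 1: best P0=- P1=NH2
Op 2: best P0=NH3 P1=NH2
Op 3: best P0=NH3 P1=NH2
Op 4: best P0=NH3 P1=NH2
Op 5: best P0=NH3 P1=NH2
Op 6: best P0=NH2 P1=NH2
Op 7: best P0=NH2 P1=NH2
Op 8: best P0=NH2 P1=NH3
Op 9: best P0=NH2 P1=NH3
Op 10: best P0=NH0 P1=NH3
Op 11: best P0=NH0 P1=NH1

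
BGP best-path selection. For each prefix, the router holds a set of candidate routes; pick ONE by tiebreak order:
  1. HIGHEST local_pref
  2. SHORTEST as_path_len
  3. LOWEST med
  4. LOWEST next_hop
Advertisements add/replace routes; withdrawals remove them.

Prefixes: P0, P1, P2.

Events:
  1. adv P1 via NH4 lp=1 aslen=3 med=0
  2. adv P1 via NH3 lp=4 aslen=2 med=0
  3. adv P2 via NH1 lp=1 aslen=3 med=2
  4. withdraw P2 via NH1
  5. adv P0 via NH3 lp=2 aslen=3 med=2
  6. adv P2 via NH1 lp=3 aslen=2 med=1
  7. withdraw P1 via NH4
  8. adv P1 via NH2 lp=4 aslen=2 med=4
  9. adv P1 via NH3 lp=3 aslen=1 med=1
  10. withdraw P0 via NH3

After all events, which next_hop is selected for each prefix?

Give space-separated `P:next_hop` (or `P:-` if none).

Op 1: best P0=- P1=NH4 P2=-
Op 2: best P0=- P1=NH3 P2=-
Op 3: best P0=- P1=NH3 P2=NH1
Op 4: best P0=- P1=NH3 P2=-
Op 5: best P0=NH3 P1=NH3 P2=-
Op 6: best P0=NH3 P1=NH3 P2=NH1
Op 7: best P0=NH3 P1=NH3 P2=NH1
Op 8: best P0=NH3 P1=NH3 P2=NH1
Op 9: best P0=NH3 P1=NH2 P2=NH1
Op 10: best P0=- P1=NH2 P2=NH1

Answer: P0:- P1:NH2 P2:NH1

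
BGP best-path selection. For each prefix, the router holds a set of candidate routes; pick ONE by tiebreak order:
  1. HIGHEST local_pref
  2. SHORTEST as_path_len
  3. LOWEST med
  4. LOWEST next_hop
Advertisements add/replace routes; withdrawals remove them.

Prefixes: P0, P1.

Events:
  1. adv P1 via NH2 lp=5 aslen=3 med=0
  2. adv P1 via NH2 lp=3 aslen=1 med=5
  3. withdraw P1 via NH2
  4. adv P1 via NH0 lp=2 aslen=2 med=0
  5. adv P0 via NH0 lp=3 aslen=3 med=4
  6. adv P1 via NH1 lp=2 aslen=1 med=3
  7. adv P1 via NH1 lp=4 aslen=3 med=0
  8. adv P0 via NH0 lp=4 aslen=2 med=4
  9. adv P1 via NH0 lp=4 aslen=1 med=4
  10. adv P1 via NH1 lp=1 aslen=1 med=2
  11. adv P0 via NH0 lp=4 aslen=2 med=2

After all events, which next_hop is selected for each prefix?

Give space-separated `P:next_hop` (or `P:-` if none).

Op 1: best P0=- P1=NH2
Op 2: best P0=- P1=NH2
Op 3: best P0=- P1=-
Op 4: best P0=- P1=NH0
Op 5: best P0=NH0 P1=NH0
Op 6: best P0=NH0 P1=NH1
Op 7: best P0=NH0 P1=NH1
Op 8: best P0=NH0 P1=NH1
Op 9: best P0=NH0 P1=NH0
Op 10: best P0=NH0 P1=NH0
Op 11: best P0=NH0 P1=NH0

Answer: P0:NH0 P1:NH0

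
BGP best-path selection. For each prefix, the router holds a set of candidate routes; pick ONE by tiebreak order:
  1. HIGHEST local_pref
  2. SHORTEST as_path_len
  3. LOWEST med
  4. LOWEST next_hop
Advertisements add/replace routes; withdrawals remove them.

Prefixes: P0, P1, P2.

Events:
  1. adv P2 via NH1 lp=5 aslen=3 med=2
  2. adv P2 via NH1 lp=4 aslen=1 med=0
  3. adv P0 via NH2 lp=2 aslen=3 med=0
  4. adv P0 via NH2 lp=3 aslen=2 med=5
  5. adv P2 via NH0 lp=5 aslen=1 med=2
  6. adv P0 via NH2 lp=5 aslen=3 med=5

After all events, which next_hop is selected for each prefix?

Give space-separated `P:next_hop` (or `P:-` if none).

Answer: P0:NH2 P1:- P2:NH0

Derivation:
Op 1: best P0=- P1=- P2=NH1
Op 2: best P0=- P1=- P2=NH1
Op 3: best P0=NH2 P1=- P2=NH1
Op 4: best P0=NH2 P1=- P2=NH1
Op 5: best P0=NH2 P1=- P2=NH0
Op 6: best P0=NH2 P1=- P2=NH0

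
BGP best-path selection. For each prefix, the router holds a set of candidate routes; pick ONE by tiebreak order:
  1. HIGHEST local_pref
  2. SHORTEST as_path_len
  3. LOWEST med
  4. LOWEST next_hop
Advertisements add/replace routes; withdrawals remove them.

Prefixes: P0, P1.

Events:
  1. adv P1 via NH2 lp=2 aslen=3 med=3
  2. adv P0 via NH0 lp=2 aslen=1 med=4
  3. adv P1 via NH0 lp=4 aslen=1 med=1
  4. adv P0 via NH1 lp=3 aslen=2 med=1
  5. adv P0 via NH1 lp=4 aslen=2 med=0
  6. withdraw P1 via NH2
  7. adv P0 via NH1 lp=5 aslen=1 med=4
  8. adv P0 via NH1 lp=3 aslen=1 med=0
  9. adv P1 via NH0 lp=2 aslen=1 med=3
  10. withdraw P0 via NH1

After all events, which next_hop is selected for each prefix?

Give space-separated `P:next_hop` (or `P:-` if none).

Op 1: best P0=- P1=NH2
Op 2: best P0=NH0 P1=NH2
Op 3: best P0=NH0 P1=NH0
Op 4: best P0=NH1 P1=NH0
Op 5: best P0=NH1 P1=NH0
Op 6: best P0=NH1 P1=NH0
Op 7: best P0=NH1 P1=NH0
Op 8: best P0=NH1 P1=NH0
Op 9: best P0=NH1 P1=NH0
Op 10: best P0=NH0 P1=NH0

Answer: P0:NH0 P1:NH0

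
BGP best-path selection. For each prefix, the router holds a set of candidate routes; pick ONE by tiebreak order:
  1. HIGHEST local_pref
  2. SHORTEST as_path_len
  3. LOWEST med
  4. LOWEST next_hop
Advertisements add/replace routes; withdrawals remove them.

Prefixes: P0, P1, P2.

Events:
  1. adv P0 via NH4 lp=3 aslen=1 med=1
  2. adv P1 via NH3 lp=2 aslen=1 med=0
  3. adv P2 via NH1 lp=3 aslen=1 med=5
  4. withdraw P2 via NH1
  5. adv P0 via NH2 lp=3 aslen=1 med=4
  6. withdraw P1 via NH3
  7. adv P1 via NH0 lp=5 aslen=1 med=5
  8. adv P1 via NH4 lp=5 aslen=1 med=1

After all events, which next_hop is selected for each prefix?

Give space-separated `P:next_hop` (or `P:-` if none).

Answer: P0:NH4 P1:NH4 P2:-

Derivation:
Op 1: best P0=NH4 P1=- P2=-
Op 2: best P0=NH4 P1=NH3 P2=-
Op 3: best P0=NH4 P1=NH3 P2=NH1
Op 4: best P0=NH4 P1=NH3 P2=-
Op 5: best P0=NH4 P1=NH3 P2=-
Op 6: best P0=NH4 P1=- P2=-
Op 7: best P0=NH4 P1=NH0 P2=-
Op 8: best P0=NH4 P1=NH4 P2=-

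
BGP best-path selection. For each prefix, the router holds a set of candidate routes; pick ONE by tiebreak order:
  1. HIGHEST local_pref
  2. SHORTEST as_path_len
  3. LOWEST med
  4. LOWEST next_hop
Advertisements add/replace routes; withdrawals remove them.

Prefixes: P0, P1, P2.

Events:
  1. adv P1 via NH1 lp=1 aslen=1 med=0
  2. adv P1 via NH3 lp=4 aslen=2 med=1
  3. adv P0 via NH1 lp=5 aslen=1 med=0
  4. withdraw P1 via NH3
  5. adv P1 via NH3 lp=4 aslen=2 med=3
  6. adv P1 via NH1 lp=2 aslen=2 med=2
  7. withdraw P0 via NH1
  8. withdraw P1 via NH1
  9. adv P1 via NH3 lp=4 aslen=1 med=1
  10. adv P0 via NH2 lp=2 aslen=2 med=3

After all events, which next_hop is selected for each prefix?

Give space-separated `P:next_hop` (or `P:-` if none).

Op 1: best P0=- P1=NH1 P2=-
Op 2: best P0=- P1=NH3 P2=-
Op 3: best P0=NH1 P1=NH3 P2=-
Op 4: best P0=NH1 P1=NH1 P2=-
Op 5: best P0=NH1 P1=NH3 P2=-
Op 6: best P0=NH1 P1=NH3 P2=-
Op 7: best P0=- P1=NH3 P2=-
Op 8: best P0=- P1=NH3 P2=-
Op 9: best P0=- P1=NH3 P2=-
Op 10: best P0=NH2 P1=NH3 P2=-

Answer: P0:NH2 P1:NH3 P2:-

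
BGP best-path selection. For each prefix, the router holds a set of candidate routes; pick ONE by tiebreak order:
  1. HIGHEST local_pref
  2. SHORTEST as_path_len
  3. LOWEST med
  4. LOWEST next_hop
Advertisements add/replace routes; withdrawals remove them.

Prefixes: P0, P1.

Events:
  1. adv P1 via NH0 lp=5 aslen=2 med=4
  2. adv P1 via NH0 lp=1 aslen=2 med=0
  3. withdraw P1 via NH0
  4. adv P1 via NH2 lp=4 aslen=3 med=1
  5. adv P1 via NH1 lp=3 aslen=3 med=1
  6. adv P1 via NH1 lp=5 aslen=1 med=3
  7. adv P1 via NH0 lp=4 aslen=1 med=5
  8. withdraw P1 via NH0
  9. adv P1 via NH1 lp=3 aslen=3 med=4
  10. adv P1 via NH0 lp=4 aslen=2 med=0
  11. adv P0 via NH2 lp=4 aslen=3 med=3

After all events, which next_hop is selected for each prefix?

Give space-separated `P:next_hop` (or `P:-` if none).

Op 1: best P0=- P1=NH0
Op 2: best P0=- P1=NH0
Op 3: best P0=- P1=-
Op 4: best P0=- P1=NH2
Op 5: best P0=- P1=NH2
Op 6: best P0=- P1=NH1
Op 7: best P0=- P1=NH1
Op 8: best P0=- P1=NH1
Op 9: best P0=- P1=NH2
Op 10: best P0=- P1=NH0
Op 11: best P0=NH2 P1=NH0

Answer: P0:NH2 P1:NH0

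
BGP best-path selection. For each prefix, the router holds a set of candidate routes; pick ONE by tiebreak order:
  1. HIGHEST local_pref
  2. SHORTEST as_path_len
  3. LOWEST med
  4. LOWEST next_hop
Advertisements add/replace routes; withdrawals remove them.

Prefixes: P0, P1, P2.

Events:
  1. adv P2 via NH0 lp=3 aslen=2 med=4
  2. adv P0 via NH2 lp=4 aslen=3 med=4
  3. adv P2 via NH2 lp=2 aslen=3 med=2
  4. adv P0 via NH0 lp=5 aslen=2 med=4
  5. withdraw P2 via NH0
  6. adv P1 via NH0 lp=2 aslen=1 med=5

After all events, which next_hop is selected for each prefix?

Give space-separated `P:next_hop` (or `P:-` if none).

Answer: P0:NH0 P1:NH0 P2:NH2

Derivation:
Op 1: best P0=- P1=- P2=NH0
Op 2: best P0=NH2 P1=- P2=NH0
Op 3: best P0=NH2 P1=- P2=NH0
Op 4: best P0=NH0 P1=- P2=NH0
Op 5: best P0=NH0 P1=- P2=NH2
Op 6: best P0=NH0 P1=NH0 P2=NH2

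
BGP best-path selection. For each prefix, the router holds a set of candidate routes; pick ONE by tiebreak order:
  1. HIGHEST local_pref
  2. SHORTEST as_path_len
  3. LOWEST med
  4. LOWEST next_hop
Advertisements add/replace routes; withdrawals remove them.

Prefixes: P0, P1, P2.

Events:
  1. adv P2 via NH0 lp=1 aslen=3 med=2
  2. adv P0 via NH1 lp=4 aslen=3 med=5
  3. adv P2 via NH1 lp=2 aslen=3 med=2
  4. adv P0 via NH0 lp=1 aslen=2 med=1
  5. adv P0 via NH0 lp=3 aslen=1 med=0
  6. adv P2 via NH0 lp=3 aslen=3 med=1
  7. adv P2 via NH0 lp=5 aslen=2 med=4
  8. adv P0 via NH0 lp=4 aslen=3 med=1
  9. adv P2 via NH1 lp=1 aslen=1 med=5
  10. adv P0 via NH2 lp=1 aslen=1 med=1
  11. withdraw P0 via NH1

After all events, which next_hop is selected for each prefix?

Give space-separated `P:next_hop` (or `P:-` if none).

Answer: P0:NH0 P1:- P2:NH0

Derivation:
Op 1: best P0=- P1=- P2=NH0
Op 2: best P0=NH1 P1=- P2=NH0
Op 3: best P0=NH1 P1=- P2=NH1
Op 4: best P0=NH1 P1=- P2=NH1
Op 5: best P0=NH1 P1=- P2=NH1
Op 6: best P0=NH1 P1=- P2=NH0
Op 7: best P0=NH1 P1=- P2=NH0
Op 8: best P0=NH0 P1=- P2=NH0
Op 9: best P0=NH0 P1=- P2=NH0
Op 10: best P0=NH0 P1=- P2=NH0
Op 11: best P0=NH0 P1=- P2=NH0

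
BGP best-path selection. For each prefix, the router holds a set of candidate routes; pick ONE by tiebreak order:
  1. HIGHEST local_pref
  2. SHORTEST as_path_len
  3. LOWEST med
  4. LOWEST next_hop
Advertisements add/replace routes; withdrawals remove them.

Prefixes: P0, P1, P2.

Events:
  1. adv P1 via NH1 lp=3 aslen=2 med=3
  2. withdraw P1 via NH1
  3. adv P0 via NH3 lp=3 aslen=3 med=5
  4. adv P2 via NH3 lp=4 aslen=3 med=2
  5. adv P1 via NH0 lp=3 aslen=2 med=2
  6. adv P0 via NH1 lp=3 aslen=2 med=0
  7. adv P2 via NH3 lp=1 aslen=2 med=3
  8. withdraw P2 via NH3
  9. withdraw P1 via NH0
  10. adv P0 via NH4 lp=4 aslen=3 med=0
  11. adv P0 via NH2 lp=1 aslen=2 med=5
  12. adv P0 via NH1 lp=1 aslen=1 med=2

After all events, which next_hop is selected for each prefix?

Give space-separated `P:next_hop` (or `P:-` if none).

Answer: P0:NH4 P1:- P2:-

Derivation:
Op 1: best P0=- P1=NH1 P2=-
Op 2: best P0=- P1=- P2=-
Op 3: best P0=NH3 P1=- P2=-
Op 4: best P0=NH3 P1=- P2=NH3
Op 5: best P0=NH3 P1=NH0 P2=NH3
Op 6: best P0=NH1 P1=NH0 P2=NH3
Op 7: best P0=NH1 P1=NH0 P2=NH3
Op 8: best P0=NH1 P1=NH0 P2=-
Op 9: best P0=NH1 P1=- P2=-
Op 10: best P0=NH4 P1=- P2=-
Op 11: best P0=NH4 P1=- P2=-
Op 12: best P0=NH4 P1=- P2=-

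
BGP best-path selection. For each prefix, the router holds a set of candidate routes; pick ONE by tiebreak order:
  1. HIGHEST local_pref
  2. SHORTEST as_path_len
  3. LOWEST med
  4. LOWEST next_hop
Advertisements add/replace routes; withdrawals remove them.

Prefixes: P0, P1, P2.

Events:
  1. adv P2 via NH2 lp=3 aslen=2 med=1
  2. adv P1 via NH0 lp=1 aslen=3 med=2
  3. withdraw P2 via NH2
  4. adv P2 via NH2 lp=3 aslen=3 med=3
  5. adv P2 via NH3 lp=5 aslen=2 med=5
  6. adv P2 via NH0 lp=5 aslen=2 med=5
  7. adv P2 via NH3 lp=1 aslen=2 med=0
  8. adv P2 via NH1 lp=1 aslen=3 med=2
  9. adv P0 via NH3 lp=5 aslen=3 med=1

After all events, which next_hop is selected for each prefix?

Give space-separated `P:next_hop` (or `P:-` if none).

Op 1: best P0=- P1=- P2=NH2
Op 2: best P0=- P1=NH0 P2=NH2
Op 3: best P0=- P1=NH0 P2=-
Op 4: best P0=- P1=NH0 P2=NH2
Op 5: best P0=- P1=NH0 P2=NH3
Op 6: best P0=- P1=NH0 P2=NH0
Op 7: best P0=- P1=NH0 P2=NH0
Op 8: best P0=- P1=NH0 P2=NH0
Op 9: best P0=NH3 P1=NH0 P2=NH0

Answer: P0:NH3 P1:NH0 P2:NH0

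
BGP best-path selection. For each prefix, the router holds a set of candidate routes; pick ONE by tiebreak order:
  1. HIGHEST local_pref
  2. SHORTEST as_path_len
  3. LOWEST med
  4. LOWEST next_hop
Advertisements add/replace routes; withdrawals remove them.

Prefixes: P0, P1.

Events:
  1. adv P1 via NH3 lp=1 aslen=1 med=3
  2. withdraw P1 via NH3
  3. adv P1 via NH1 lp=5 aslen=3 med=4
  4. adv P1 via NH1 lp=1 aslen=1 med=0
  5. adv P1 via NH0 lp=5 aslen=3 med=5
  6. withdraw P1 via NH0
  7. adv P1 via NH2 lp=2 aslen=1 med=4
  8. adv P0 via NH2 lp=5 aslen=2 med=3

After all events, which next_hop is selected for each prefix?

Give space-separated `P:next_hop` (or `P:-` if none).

Op 1: best P0=- P1=NH3
Op 2: best P0=- P1=-
Op 3: best P0=- P1=NH1
Op 4: best P0=- P1=NH1
Op 5: best P0=- P1=NH0
Op 6: best P0=- P1=NH1
Op 7: best P0=- P1=NH2
Op 8: best P0=NH2 P1=NH2

Answer: P0:NH2 P1:NH2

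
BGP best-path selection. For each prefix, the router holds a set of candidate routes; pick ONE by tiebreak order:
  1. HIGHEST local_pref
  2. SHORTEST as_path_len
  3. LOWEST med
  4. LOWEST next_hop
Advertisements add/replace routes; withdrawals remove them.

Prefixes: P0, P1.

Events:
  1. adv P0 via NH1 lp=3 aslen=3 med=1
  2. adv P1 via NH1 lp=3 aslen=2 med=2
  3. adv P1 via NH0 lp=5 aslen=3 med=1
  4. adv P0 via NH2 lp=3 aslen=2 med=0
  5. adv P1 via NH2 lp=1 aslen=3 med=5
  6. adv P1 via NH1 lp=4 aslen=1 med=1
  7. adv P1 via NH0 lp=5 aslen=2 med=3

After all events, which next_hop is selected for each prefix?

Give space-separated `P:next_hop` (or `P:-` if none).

Answer: P0:NH2 P1:NH0

Derivation:
Op 1: best P0=NH1 P1=-
Op 2: best P0=NH1 P1=NH1
Op 3: best P0=NH1 P1=NH0
Op 4: best P0=NH2 P1=NH0
Op 5: best P0=NH2 P1=NH0
Op 6: best P0=NH2 P1=NH0
Op 7: best P0=NH2 P1=NH0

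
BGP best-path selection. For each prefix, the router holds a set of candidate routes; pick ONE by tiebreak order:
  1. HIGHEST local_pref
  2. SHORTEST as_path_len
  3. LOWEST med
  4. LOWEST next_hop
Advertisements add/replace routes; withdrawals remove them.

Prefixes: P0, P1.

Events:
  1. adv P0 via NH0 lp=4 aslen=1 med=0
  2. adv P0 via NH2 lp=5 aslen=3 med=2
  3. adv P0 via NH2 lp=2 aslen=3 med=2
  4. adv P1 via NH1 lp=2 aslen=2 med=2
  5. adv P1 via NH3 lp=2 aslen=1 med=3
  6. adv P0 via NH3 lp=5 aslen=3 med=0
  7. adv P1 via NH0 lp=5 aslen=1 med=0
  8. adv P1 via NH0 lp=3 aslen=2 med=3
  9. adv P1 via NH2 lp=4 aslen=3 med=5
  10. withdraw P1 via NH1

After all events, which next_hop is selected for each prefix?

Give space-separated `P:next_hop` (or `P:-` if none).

Op 1: best P0=NH0 P1=-
Op 2: best P0=NH2 P1=-
Op 3: best P0=NH0 P1=-
Op 4: best P0=NH0 P1=NH1
Op 5: best P0=NH0 P1=NH3
Op 6: best P0=NH3 P1=NH3
Op 7: best P0=NH3 P1=NH0
Op 8: best P0=NH3 P1=NH0
Op 9: best P0=NH3 P1=NH2
Op 10: best P0=NH3 P1=NH2

Answer: P0:NH3 P1:NH2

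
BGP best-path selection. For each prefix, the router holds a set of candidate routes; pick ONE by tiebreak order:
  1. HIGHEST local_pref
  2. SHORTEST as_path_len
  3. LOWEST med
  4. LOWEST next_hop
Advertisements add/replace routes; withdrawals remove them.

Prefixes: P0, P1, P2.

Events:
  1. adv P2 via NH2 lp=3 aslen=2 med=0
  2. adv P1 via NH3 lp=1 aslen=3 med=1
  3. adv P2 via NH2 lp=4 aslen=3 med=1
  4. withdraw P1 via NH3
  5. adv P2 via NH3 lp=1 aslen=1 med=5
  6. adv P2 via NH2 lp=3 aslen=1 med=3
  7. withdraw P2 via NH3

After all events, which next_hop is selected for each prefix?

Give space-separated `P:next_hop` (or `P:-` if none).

Op 1: best P0=- P1=- P2=NH2
Op 2: best P0=- P1=NH3 P2=NH2
Op 3: best P0=- P1=NH3 P2=NH2
Op 4: best P0=- P1=- P2=NH2
Op 5: best P0=- P1=- P2=NH2
Op 6: best P0=- P1=- P2=NH2
Op 7: best P0=- P1=- P2=NH2

Answer: P0:- P1:- P2:NH2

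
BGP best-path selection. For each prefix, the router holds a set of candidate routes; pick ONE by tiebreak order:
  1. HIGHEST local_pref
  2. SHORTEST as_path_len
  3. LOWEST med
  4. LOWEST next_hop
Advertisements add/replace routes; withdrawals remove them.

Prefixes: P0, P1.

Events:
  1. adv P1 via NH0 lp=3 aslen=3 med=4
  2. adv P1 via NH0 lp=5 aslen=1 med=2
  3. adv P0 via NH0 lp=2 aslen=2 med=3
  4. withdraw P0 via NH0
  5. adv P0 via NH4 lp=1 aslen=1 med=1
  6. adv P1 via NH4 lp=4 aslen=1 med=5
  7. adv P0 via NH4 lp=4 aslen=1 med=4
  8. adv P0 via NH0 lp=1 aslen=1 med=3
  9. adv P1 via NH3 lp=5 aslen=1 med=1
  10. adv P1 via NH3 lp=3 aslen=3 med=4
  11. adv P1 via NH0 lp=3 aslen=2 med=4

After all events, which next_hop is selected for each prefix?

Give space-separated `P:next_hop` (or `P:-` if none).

Op 1: best P0=- P1=NH0
Op 2: best P0=- P1=NH0
Op 3: best P0=NH0 P1=NH0
Op 4: best P0=- P1=NH0
Op 5: best P0=NH4 P1=NH0
Op 6: best P0=NH4 P1=NH0
Op 7: best P0=NH4 P1=NH0
Op 8: best P0=NH4 P1=NH0
Op 9: best P0=NH4 P1=NH3
Op 10: best P0=NH4 P1=NH0
Op 11: best P0=NH4 P1=NH4

Answer: P0:NH4 P1:NH4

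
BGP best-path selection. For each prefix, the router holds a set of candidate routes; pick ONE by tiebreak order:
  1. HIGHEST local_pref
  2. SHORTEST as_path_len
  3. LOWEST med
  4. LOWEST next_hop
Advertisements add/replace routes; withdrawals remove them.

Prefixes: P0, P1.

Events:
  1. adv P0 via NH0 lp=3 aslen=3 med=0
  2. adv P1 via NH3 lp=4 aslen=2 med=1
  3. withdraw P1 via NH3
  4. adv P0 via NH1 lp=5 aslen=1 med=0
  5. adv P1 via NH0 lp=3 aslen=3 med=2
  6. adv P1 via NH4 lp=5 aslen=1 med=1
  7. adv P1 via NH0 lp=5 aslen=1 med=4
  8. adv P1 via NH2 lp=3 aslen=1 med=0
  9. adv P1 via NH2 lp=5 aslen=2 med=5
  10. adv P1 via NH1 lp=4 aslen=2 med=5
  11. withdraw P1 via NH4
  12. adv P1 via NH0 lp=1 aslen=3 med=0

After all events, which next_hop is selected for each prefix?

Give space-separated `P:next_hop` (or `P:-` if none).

Op 1: best P0=NH0 P1=-
Op 2: best P0=NH0 P1=NH3
Op 3: best P0=NH0 P1=-
Op 4: best P0=NH1 P1=-
Op 5: best P0=NH1 P1=NH0
Op 6: best P0=NH1 P1=NH4
Op 7: best P0=NH1 P1=NH4
Op 8: best P0=NH1 P1=NH4
Op 9: best P0=NH1 P1=NH4
Op 10: best P0=NH1 P1=NH4
Op 11: best P0=NH1 P1=NH0
Op 12: best P0=NH1 P1=NH2

Answer: P0:NH1 P1:NH2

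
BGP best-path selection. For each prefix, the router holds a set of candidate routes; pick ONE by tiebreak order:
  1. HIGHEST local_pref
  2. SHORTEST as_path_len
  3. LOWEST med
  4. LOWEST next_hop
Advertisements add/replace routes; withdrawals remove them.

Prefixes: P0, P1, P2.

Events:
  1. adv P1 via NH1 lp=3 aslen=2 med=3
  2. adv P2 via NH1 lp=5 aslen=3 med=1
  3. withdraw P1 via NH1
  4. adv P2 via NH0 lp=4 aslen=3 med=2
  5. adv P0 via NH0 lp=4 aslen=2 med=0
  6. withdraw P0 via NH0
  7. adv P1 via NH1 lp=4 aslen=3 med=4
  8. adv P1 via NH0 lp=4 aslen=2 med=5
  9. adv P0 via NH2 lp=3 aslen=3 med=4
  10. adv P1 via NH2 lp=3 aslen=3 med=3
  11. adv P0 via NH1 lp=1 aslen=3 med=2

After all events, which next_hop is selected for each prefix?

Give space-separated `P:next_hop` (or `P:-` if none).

Answer: P0:NH2 P1:NH0 P2:NH1

Derivation:
Op 1: best P0=- P1=NH1 P2=-
Op 2: best P0=- P1=NH1 P2=NH1
Op 3: best P0=- P1=- P2=NH1
Op 4: best P0=- P1=- P2=NH1
Op 5: best P0=NH0 P1=- P2=NH1
Op 6: best P0=- P1=- P2=NH1
Op 7: best P0=- P1=NH1 P2=NH1
Op 8: best P0=- P1=NH0 P2=NH1
Op 9: best P0=NH2 P1=NH0 P2=NH1
Op 10: best P0=NH2 P1=NH0 P2=NH1
Op 11: best P0=NH2 P1=NH0 P2=NH1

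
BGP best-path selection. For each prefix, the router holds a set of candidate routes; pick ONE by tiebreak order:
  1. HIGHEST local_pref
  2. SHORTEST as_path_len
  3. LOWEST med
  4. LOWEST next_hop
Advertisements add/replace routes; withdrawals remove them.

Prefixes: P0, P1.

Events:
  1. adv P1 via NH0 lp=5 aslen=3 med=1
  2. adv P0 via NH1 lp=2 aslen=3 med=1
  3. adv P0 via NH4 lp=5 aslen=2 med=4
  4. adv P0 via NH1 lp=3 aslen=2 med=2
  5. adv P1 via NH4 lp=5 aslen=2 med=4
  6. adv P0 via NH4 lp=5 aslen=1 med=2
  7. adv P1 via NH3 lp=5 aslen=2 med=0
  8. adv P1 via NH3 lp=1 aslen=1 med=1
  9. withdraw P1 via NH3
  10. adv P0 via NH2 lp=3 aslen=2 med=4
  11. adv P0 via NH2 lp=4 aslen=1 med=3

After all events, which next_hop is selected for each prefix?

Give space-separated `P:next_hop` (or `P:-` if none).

Op 1: best P0=- P1=NH0
Op 2: best P0=NH1 P1=NH0
Op 3: best P0=NH4 P1=NH0
Op 4: best P0=NH4 P1=NH0
Op 5: best P0=NH4 P1=NH4
Op 6: best P0=NH4 P1=NH4
Op 7: best P0=NH4 P1=NH3
Op 8: best P0=NH4 P1=NH4
Op 9: best P0=NH4 P1=NH4
Op 10: best P0=NH4 P1=NH4
Op 11: best P0=NH4 P1=NH4

Answer: P0:NH4 P1:NH4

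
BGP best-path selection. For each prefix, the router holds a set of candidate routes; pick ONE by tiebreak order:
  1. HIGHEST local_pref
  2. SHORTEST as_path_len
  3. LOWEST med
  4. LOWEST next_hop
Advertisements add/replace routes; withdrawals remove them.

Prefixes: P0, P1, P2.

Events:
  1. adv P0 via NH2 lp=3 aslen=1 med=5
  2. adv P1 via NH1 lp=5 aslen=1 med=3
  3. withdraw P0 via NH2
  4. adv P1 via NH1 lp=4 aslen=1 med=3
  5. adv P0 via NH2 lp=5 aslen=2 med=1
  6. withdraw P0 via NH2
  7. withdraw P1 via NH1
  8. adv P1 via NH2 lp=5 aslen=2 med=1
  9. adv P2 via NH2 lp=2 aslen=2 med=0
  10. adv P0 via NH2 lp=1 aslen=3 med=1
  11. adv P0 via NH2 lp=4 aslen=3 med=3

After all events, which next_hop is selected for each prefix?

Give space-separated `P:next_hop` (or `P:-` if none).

Answer: P0:NH2 P1:NH2 P2:NH2

Derivation:
Op 1: best P0=NH2 P1=- P2=-
Op 2: best P0=NH2 P1=NH1 P2=-
Op 3: best P0=- P1=NH1 P2=-
Op 4: best P0=- P1=NH1 P2=-
Op 5: best P0=NH2 P1=NH1 P2=-
Op 6: best P0=- P1=NH1 P2=-
Op 7: best P0=- P1=- P2=-
Op 8: best P0=- P1=NH2 P2=-
Op 9: best P0=- P1=NH2 P2=NH2
Op 10: best P0=NH2 P1=NH2 P2=NH2
Op 11: best P0=NH2 P1=NH2 P2=NH2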